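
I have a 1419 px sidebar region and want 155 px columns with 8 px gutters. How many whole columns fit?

k columns need k·155 + (k−1)·8 = k·163 − 8.
k·163 − 8 ≤ 1419 → k ≤ 1427 / 163 ≈ 8.75, so k = 8.

8 columns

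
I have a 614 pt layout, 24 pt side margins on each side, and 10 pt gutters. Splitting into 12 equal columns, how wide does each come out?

38 pt

Content width = 614 − 2·24 = 566 pt.
12 columns + 11 gutters: 12c + 11·10 = 566.
12c = 566 − 110 = 456, so c = 38 pt.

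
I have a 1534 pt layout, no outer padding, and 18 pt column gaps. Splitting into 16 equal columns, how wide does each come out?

79 pt

Subtracting 15 column gaps of 18 leaves 1264 for 16 columns, so c = 79 pt.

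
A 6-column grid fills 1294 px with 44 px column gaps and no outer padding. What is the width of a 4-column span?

848 px

6c + 5·44 = 1294 → 6c = 1074 → c = 179 px.
4 columns plus 3 column gaps: 716 + 132 = 848 px.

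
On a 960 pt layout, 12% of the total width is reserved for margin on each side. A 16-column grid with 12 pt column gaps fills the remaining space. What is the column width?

34.35 pt

Margins: 12% × 960 = 115.2 pt each, so content = 960 − 230.4 = 729.6 pt.
Subtracting 15 column gaps of 12 leaves 549.6 for 16 columns, so c = 34.35 pt.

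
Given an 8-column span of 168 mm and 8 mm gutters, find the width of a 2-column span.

8 columns + 7 gutters: 8c + 7·8 = 168.
8c = 168 − 56 = 112, so c = 14 mm.
2 columns plus 1 gutter: 28 + 8 = 36 mm.

36 mm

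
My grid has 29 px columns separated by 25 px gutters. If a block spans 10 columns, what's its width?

10 columns plus 9 gutters: 290 + 225 = 515 px.

515 px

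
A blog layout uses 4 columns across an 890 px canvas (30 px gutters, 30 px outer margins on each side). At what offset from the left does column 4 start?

675 px

Content = 890 − 2·30 = 830 px.
4 columns + 3 gutters: 4c + 3·30 = 830.
4c = 830 − 90 = 740, so c = 185 px.
Column 4 starts at margin + 3·(column + gutter) = 30 + 3·215 = 675 px.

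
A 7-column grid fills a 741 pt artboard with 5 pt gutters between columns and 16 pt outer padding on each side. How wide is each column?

Subtract both margins: 741 − 2·16 = 709 pt.
709 − 6·5 = 679; ÷7 gives c = 97 pt.

97 pt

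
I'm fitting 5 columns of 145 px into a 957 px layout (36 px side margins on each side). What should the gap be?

40 px

Inside the margins: 957 − 72 = 885 px.
5·145 + 4g = 885 → 4g = 160 → g = 40 px.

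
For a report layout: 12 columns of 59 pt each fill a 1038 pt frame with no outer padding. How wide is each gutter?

30 pt

12 columns take 12·59 = 708 pt; remaining 330 splits into 11 gutters.
g = 330 / 11 = 30 pt.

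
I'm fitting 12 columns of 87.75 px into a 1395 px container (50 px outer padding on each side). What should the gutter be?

Content width = 1395 − 2·50 = 1295 px.
12·87.75 + 11g = 1295 → 11g = 242 → g = 22 px.

22 px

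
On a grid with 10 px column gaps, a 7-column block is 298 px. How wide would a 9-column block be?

386 px

298 − 6·10 = 238; ÷7 gives c = 34 px.
9-column span = 9·34 + 8·10 = 386 px.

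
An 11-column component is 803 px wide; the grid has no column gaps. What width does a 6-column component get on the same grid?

803 / 11 = 73 px per column.
6-column span = 6·73 = 438 px.

438 px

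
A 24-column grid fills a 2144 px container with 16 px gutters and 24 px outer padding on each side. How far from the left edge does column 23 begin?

1960 px

Take off 48 px of margins, leaving 2096 px.
2096 − 23·16 = 1728; ÷24 gives c = 72 px.
Column 23 starts at margin + 22·(column + gutter) = 24 + 22·88 = 1960 px.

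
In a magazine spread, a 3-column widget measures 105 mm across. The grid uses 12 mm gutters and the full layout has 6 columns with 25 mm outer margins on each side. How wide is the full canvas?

105 − 2·12 = 81; ÷3 gives c = 27 mm.
Total width: 2·25 + 6·27 + 5·12 = 272 mm.

272 mm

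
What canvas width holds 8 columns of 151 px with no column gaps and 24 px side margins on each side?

Canvas = 2·24 + 8·151 = 48 + 1208 = 1256 px.

1256 px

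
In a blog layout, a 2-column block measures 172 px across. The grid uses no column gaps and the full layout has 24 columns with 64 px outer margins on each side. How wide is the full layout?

With no column gaps, each column is 172/2 = 86 px.
Total width: 2·64 + 24·86 = 2192 px.

2192 px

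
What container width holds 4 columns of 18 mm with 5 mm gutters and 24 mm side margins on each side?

135 mm

Adding margins, columns and gutters: 48 + 72 + 15 = 135 mm.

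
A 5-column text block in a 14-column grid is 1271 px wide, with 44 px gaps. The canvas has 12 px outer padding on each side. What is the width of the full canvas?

Subtracting 4 gaps of 44 leaves 1095 for 5 columns, so c = 219 px.
Total width: 2·12 + 14·219 + 13·44 = 3662 px.

3662 px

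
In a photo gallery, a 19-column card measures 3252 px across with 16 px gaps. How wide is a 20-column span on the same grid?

3424 px

Subtracting 18 gaps of 16 leaves 2964 for 19 columns, so c = 156 px.
Span of 20: 20·156 + 19·16 = 3120 + 304 = 3424 px.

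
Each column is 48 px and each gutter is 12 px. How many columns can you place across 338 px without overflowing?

5 columns: 5·48 + 4·12 = 288 px ≤ 338.
6 columns: 348 px > 338. So 5.

5 columns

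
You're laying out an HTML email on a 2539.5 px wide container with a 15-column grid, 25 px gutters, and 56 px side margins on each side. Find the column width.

138.5 px

Inside the margins: 2539.5 − 112 = 2427.5 px.
15 columns + 14 gutters: 15c + 14·25 = 2427.5.
15c = 2427.5 − 350 = 2077.5, so c = 138.5 px.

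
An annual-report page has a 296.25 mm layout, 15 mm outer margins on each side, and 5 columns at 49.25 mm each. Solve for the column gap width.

5 mm

Take off 30 mm of margins, leaving 266.25 mm.
Columns use 246.25 mm, leaving 20 mm across 4 column gaps = 5 mm each.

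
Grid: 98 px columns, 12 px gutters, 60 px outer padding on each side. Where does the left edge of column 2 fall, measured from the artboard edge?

170 px

Before column 2: the margin + 1 column + 1 gutter.
Offset = 60 + 1·(98 + 12) = 60 + 110 = 170 px.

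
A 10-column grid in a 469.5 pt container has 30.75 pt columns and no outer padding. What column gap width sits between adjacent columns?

18 pt

Columns use 307.5 pt, leaving 162 pt across 9 column gaps = 18 pt each.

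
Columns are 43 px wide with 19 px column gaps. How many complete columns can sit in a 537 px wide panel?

8 columns: 8·43 + 7·19 = 477 px ≤ 537.
9 columns: 539 px > 537. So 8.

8 columns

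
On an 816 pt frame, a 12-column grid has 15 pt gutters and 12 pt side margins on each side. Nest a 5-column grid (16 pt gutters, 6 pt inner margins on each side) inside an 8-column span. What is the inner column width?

Subtract both margins: 816 − 2·12 = 792 pt.
Subtracting 11 gutters of 15 leaves 627 for 12 columns, so c = 52.25 pt.
8 columns plus 7 gutters: 418 + 105 = 523 pt.
Inner content = 523 − 2·6 = 511 pt.
Subtracting 4 gutters of 16 leaves 447 for 5 columns, so d = 89.4 pt.

89.4 pt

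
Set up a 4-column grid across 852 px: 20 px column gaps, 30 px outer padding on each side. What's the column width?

183 px

Content width = 852 − 2·30 = 792 px.
4 columns + 3 column gaps: 4c + 3·20 = 792.
4c = 792 − 60 = 732, so c = 183 px.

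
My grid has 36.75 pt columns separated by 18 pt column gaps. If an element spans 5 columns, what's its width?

255.75 pt

Span of 5: 5·36.75 + 4·18 = 183.75 + 72 = 255.75 pt.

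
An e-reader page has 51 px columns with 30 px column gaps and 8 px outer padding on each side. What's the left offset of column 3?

Before column 3: the margin + 2 columns + 2 column gaps.
Offset = 8 + 2·(51 + 30) = 8 + 162 = 170 px.

170 px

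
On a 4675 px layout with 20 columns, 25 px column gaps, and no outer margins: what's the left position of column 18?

20c + 19·25 = 4675 → 20c = 4200 → c = 210 px.
Each column+gutter stride is 235 px; with no margin, 17 of them is 3995 px.

3995 px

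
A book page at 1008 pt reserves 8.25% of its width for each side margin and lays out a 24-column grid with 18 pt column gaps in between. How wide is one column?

1008 × (1 − 2·8.25%) = 1008 × 83.5% = 841.68 pt for the columns.
24 columns + 23 column gaps: 24c + 23·18 = 841.68.
24c = 841.68 − 414 = 427.68, so c = 17.82 pt.

17.82 pt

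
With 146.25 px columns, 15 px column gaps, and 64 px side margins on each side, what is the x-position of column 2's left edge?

225.25 px

Before column 2: the margin + 1 column + 1 column gap.
Offset = 64 + 1·(146.25 + 15) = 64 + 161.25 = 225.25 px.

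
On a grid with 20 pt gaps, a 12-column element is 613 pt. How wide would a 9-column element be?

12c + 11·20 = 613 → 12c = 393 → c = 32.75 pt.
9-column span = 9·32.75 + 8·20 = 454.75 pt.

454.75 pt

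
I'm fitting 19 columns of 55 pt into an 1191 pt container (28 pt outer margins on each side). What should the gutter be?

5 pt

Content width = 1191 − 2·28 = 1135 pt.
19·55 + 18g = 1135 → 18g = 90 → g = 5 pt.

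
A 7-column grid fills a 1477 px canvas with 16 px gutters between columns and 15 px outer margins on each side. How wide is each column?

Subtract both margins: 1477 − 2·15 = 1447 px.
Subtracting 6 gutters of 16 leaves 1351 for 7 columns, so c = 193 px.

193 px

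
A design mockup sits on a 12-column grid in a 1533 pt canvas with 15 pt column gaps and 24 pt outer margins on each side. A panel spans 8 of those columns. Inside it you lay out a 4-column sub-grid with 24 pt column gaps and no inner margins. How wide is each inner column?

228.25 pt

Take off 48 pt of margins, leaving 1485 pt.
12 columns + 11 column gaps: 12c + 11·15 = 1485.
12c = 1485 − 165 = 1320, so c = 110 pt.
8-column span = 8·110 + 7·15 = 985 pt.
4 columns + 3 column gaps: 4d + 3·24 = 985.
4d = 985 − 72 = 913, so d = 228.25 pt.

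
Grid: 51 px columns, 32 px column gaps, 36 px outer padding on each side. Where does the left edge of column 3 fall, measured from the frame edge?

Each column+gutter stride is 83 px; 2 of them past the 36 px margin is 36 + 166 = 202 px.

202 px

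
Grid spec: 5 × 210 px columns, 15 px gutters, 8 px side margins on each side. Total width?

Total width: 2·8 + 5·210 + 4·15 = 1126 px.

1126 px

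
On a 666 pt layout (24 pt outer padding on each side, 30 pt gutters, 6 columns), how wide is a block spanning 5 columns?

Content width = 666 − 2·24 = 618 pt.
6 columns + 5 gutters: 6c + 5·30 = 618.
6c = 618 − 150 = 468, so c = 78 pt.
Span of 5: 5·78 + 4·30 = 390 + 120 = 510 pt.

510 pt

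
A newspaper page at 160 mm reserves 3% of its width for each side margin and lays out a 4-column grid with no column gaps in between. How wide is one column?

160 × (1 − 2·3%) = 160 × 94% = 150.4 mm for the columns.
With no column gaps, each column is 150.4/4 = 37.6 mm.

37.6 mm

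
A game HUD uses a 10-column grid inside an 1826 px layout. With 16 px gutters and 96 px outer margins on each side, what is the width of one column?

149 px

Subtract both margins: 1826 − 2·96 = 1634 px.
10 columns + 9 gutters: 10c + 9·16 = 1634.
10c = 1634 − 144 = 1490, so c = 149 px.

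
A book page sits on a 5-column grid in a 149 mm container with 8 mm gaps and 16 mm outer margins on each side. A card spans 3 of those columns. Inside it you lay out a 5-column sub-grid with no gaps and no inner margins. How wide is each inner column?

Outer content = 149 − 2·16 = 117 mm.
5c + 4·8 = 117 → 5c = 85 → c = 17 mm.
Span of 3: 3·17 + 2·8 = 51 + 16 = 67 mm.
5d = 67 → d = 13.4 mm.

13.4 mm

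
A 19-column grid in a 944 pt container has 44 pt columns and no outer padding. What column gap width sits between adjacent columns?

6 pt

Columns use 836 pt, leaving 108 pt across 18 column gaps = 6 pt each.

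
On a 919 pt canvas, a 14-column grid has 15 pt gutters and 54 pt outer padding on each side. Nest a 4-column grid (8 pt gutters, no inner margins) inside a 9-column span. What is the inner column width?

123 pt

Outer content = 919 − 2·54 = 811 pt.
Subtracting 13 gutters of 15 leaves 616 for 14 columns, so c = 44 pt.
9-column span = 9·44 + 8·15 = 516 pt.
Subtracting 3 gutters of 8 leaves 492 for 4 columns, so d = 123 pt.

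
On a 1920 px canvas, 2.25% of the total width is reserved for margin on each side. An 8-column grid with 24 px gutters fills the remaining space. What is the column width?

Each margin = 2.25% of 1920 = 43.2 px; content = 1920 − 2·43.2 = 1833.6 px.
Subtracting 7 gutters of 24 leaves 1665.6 for 8 columns, so c = 208.2 px.

208.2 px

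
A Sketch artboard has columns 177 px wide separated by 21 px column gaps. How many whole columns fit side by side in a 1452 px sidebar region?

7 columns: 7·177 + 6·21 = 1365 px ≤ 1452.
8 columns: 1563 px > 1452. So 7.

7 columns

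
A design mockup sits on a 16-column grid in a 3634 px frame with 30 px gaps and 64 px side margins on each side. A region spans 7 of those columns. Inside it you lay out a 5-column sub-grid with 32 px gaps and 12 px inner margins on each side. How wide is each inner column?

273 px

Take off 128 px of margins, leaving 3506 px.
16c + 15·30 = 3506 → 16c = 3056 → c = 191 px.
7-column span = 7·191 + 6·30 = 1517 px.
Inner content = 1517 − 2·12 = 1493 px.
5d + 4·32 = 1493 → 5d = 1365 → d = 273 px.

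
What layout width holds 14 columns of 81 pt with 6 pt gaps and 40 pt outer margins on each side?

Layout = 2·40 + 14·81 + 13·6 = 80 + 1134 + 78 = 1292 pt.

1292 pt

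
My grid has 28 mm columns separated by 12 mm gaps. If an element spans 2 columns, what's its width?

68 mm

2-column span = 2·28 + 1·12 = 68 mm.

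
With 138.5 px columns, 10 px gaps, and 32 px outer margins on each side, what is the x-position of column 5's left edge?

626 px

Before column 5: the margin + 4 columns + 4 gaps.
Offset = 32 + 4·(138.5 + 10) = 32 + 594 = 626 px.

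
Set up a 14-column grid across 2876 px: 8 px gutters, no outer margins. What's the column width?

198 px

14c + 13·8 = 2876 → 14c = 2772 → c = 198 px.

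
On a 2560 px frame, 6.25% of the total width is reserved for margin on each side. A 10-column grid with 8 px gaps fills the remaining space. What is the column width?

216.8 px

Each margin = 6.25% of 2560 = 160 px; content = 2560 − 2·160 = 2240 px.
10c + 9·8 = 2240 → 10c = 2168 → c = 216.8 px.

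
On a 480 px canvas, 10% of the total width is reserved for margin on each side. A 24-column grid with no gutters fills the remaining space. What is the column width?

16 px

Margins: 10% × 480 = 48 px each, so content = 480 − 96 = 384 px.
24c = 384 → c = 16 px.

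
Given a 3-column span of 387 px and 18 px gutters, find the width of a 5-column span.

3 columns + 2 gutters: 3c + 2·18 = 387.
3c = 387 − 36 = 351, so c = 117 px.
5 columns plus 4 gutters: 585 + 72 = 657 px.

657 px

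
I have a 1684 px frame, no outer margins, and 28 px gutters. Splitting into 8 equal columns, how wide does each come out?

8 columns + 7 gutters: 8c + 7·28 = 1684.
8c = 1684 − 196 = 1488, so c = 186 px.

186 px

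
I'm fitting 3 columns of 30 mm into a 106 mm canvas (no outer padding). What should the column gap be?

8 mm

Columns use 90 mm, leaving 16 mm across 2 column gaps = 8 mm each.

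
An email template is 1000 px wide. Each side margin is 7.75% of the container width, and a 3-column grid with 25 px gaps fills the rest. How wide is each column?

265 px

1000 × (1 − 2·7.75%) = 1000 × 84.5% = 845 px for the columns.
3c + 2·25 = 845 → 3c = 795 → c = 265 px.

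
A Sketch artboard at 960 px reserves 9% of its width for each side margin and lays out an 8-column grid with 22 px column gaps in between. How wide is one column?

Each margin = 9% of 960 = 86.4 px; content = 960 − 2·86.4 = 787.2 px.
8c + 7·22 = 787.2 → 8c = 633.2 → c = 79.15 px.

79.15 px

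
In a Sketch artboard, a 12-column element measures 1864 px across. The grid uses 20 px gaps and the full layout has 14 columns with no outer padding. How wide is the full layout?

2178 px

12 columns + 11 gaps: 12c + 11·20 = 1864.
12c = 1864 − 220 = 1644, so c = 137 px.
Layout = 14·137 + 13·20 = 1918 + 260 = 2178 px.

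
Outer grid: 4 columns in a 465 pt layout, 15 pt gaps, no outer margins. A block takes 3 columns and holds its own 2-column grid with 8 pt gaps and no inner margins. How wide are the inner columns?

465 − 3·15 = 420; ÷4 gives c = 105 pt.
3-column span = 3·105 + 2·15 = 345 pt.
2d + 1·8 = 345 → 2d = 337 → d = 168.5 pt.

168.5 pt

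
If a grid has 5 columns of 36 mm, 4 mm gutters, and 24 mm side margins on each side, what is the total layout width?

Adding margins, columns and gutters: 48 + 180 + 16 = 244 mm.

244 mm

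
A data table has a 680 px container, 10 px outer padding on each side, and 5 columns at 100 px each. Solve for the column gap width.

40 px

Content width = 680 − 2·10 = 660 px.
5·100 + 4g = 660 → 4g = 160 → g = 40 px.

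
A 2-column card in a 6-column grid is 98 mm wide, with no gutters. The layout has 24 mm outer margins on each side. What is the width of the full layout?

342 mm

2c = 98 → c = 49 mm.
Layout = 2·24 + 6·49 = 48 + 294 = 342 mm.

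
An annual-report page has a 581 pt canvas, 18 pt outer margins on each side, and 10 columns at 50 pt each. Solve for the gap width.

5 pt

Inside the margins: 581 − 36 = 545 pt.
Columns use 500 pt, leaving 45 pt across 9 gaps = 5 pt each.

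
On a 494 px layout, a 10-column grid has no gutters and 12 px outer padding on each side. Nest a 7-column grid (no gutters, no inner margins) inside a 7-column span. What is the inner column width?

Inside the margins: 494 − 24 = 470 px.
With no gutters, each column is 470/10 = 47 px.
With no gutters, 7 columns span 7·47 = 329 px.
With no gutters, each column is 329/7 = 47 px.

47 px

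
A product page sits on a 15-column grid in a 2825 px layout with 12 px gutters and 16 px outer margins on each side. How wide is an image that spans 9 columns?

Inside the margins: 2825 − 32 = 2793 px.
Subtracting 14 gutters of 12 leaves 2625 for 15 columns, so c = 175 px.
Span of 9: 9·175 + 8·12 = 1575 + 96 = 1671 px.

1671 px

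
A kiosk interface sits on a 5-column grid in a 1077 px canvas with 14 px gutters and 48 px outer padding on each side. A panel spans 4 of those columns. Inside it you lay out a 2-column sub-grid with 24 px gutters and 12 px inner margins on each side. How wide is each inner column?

367 px

Inside the margins: 1077 − 96 = 981 px.
5c + 4·14 = 981 → 5c = 925 → c = 185 px.
Span of 4: 4·185 + 3·14 = 740 + 42 = 782 px.
Inner content = 782 − 2·12 = 758 px.
2d + 1·24 = 758 → 2d = 734 → d = 367 px.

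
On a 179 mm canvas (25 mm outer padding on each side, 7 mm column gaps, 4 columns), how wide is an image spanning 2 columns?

61 mm

Inside the margins: 179 − 50 = 129 mm.
4 columns + 3 column gaps: 4c + 3·7 = 129.
4c = 129 − 21 = 108, so c = 27 mm.
2-column span = 2·27 + 1·7 = 61 mm.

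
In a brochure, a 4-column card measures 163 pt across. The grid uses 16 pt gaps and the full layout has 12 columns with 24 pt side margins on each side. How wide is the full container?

569 pt

4 columns + 3 gaps: 4c + 3·16 = 163.
4c = 163 − 48 = 115, so c = 28.75 pt.
Total width: 2·24 + 12·28.75 + 11·16 = 569 pt.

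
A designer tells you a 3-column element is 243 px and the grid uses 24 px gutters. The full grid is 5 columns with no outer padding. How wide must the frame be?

421 px

3 columns + 2 gutters: 3c + 2·24 = 243.
3c = 243 − 48 = 195, so c = 65 px.
Frame = 5·65 + 4·24 = 325 + 96 = 421 px.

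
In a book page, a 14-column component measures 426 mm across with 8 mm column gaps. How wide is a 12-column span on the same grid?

364 mm

14c + 13·8 = 426 → 14c = 322 → c = 23 mm.
Span of 12: 12·23 + 11·8 = 276 + 88 = 364 mm.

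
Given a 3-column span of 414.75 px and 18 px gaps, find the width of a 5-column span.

703.25 px

3c + 2·18 = 414.75 → 3c = 378.75 → c = 126.25 px.
5-column span = 5·126.25 + 4·18 = 703.25 px.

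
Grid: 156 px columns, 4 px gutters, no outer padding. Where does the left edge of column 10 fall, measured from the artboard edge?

1440 px

No margin, so column 10 starts at 9·(column + gutter) = 9·160 = 1440 px.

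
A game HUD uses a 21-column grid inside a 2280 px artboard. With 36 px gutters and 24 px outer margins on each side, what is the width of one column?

Take off 48 px of margins, leaving 2232 px.
21c + 20·36 = 2232 → 21c = 1512 → c = 72 px.

72 px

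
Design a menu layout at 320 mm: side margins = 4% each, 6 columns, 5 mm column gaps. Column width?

Margins: 4% × 320 = 12.8 mm each, so content = 320 − 25.6 = 294.4 mm.
6 columns + 5 column gaps: 6c + 5·5 = 294.4.
6c = 294.4 − 25 = 269.4, so c = 44.9 mm.

44.9 mm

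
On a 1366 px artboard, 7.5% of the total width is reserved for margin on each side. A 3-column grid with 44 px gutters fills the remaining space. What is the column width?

357.7 px

1366 × (1 − 2·7.5%) = 1366 × 85% = 1161.1 px for the columns.
3c + 2·44 = 1161.1 → 3c = 1073.1 → c = 357.7 px.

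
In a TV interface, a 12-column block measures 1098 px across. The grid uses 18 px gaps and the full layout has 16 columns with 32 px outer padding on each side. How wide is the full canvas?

Subtracting 11 gaps of 18 leaves 900 for 12 columns, so c = 75 px.
Total width: 2·32 + 16·75 + 15·18 = 1534 px.

1534 px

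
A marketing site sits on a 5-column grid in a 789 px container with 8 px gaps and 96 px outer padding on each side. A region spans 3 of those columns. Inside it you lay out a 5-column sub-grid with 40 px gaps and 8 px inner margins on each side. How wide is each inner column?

35.8 px

Take off 192 px of margins, leaving 597 px.
Subtracting 4 gaps of 8 leaves 565 for 5 columns, so c = 113 px.
3-column span = 3·113 + 2·8 = 355 px.
Inner content = 355 − 2·8 = 339 px.
5d + 4·40 = 339 → 5d = 179 → d = 35.8 px.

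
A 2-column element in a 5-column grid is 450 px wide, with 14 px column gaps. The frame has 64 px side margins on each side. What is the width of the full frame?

450 − 1·14 = 436; ÷2 gives c = 218 px.
Adding margins, columns and gutters: 128 + 1090 + 56 = 1274 px.

1274 px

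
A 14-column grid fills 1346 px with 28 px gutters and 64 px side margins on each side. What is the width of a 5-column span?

417 px

Subtract both margins: 1346 − 2·64 = 1218 px.
14c + 13·28 = 1218 → 14c = 854 → c = 61 px.
5-column span = 5·61 + 4·28 = 417 px.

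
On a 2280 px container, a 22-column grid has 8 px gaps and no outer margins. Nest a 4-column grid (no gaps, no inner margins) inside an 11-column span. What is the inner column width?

22c + 21·8 = 2280 → 22c = 2112 → c = 96 px.
11 columns plus 10 gaps: 1056 + 80 = 1136 px.
4d = 1136 → d = 284 px.

284 px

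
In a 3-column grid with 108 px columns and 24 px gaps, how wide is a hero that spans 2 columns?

240 px

Span of 2: 2·108 + 1·24 = 216 + 24 = 240 px.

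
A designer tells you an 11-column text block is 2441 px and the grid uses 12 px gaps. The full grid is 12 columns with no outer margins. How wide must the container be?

11 columns + 10 gaps: 11c + 10·12 = 2441.
11c = 2441 − 120 = 2321, so c = 211 px.
Container = 12·211 + 11·12 = 2532 + 132 = 2664 px.

2664 px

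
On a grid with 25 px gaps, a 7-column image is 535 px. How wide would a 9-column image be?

695 px

7 columns + 6 gaps: 7c + 6·25 = 535.
7c = 535 − 150 = 385, so c = 55 px.
9 columns plus 8 gaps: 495 + 200 = 695 px.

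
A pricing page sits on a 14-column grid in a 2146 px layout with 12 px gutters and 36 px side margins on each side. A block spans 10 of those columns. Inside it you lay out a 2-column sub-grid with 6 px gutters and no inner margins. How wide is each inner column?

Outer content = 2146 − 2·36 = 2074 px.
14 columns + 13 gutters: 14c + 13·12 = 2074.
14c = 2074 − 156 = 1918, so c = 137 px.
10-column span = 10·137 + 9·12 = 1478 px.
Subtracting 1 gutter of 6 leaves 1472 for 2 columns, so d = 736 px.

736 px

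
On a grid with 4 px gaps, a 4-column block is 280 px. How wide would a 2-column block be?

138 px

Subtracting 3 gaps of 4 leaves 268 for 4 columns, so c = 67 px.
2 columns plus 1 gap: 134 + 4 = 138 px.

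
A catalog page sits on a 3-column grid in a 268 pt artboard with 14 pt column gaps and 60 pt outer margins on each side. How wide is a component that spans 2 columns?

94 pt

Inside the margins: 268 − 120 = 148 pt.
3 columns + 2 column gaps: 3c + 2·14 = 148.
3c = 148 − 28 = 120, so c = 40 pt.
2-column span = 2·40 + 1·14 = 94 pt.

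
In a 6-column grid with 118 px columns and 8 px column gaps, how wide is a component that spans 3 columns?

370 px

3 columns plus 2 column gaps: 354 + 16 = 370 px.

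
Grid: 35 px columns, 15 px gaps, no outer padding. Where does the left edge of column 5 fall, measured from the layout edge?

No margin, so column 5 starts at 4·(column + gutter) = 4·50 = 200 px.

200 px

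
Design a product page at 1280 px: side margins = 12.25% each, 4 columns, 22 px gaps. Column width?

1280 × (1 − 2·12.25%) = 1280 × 75.5% = 966.4 px for the columns.
966.4 − 3·22 = 900.4; ÷4 gives c = 225.1 px.

225.1 px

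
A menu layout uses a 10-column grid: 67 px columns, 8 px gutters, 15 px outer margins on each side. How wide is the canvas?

772 px

Adding margins, columns and gutters: 30 + 670 + 72 = 772 px.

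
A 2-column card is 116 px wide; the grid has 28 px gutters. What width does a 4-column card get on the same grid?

260 px

2 columns + 1 gutter: 2c + 1·28 = 116.
2c = 116 − 28 = 88, so c = 44 px.
4 columns plus 3 gutters: 176 + 84 = 260 px.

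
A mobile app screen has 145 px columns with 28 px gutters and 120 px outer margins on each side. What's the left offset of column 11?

1850 px

Before column 11: the margin + 10 columns + 10 gutters.
Offset = 120 + 10·(145 + 28) = 120 + 1730 = 1850 px.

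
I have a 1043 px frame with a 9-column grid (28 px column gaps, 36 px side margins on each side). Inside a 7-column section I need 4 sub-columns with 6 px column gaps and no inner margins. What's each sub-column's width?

182.75 px

Inside the margins: 1043 − 72 = 971 px.
9 columns + 8 column gaps: 9c + 8·28 = 971.
9c = 971 − 224 = 747, so c = 83 px.
7 columns plus 6 column gaps: 581 + 168 = 749 px.
Subtracting 3 column gaps of 6 leaves 731 for 4 columns, so d = 182.75 px.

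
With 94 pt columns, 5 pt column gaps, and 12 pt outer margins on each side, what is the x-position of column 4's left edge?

Before column 4: the margin + 3 columns + 3 column gaps.
Offset = 12 + 3·(94 + 5) = 12 + 297 = 309 pt.

309 pt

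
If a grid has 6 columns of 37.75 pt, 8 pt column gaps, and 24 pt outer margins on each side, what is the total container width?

Adding margins, columns and gutters: 48 + 226.5 + 40 = 314.5 pt.

314.5 pt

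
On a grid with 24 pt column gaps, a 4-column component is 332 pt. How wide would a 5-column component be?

Subtracting 3 column gaps of 24 leaves 260 for 4 columns, so c = 65 pt.
5-column span = 5·65 + 4·24 = 421 pt.

421 pt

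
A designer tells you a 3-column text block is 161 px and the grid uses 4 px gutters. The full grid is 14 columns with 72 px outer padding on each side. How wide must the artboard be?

910 px

Subtracting 2 gutters of 4 leaves 153 for 3 columns, so c = 51 px.
Total width: 2·72 + 14·51 + 13·4 = 910 px.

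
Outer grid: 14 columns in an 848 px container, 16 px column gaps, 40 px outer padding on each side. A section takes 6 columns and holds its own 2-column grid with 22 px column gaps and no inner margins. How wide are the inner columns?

149 px

Subtract both margins: 848 − 2·40 = 768 px.
14 columns + 13 column gaps: 14c + 13·16 = 768.
14c = 768 − 208 = 560, so c = 40 px.
6-column span = 6·40 + 5·16 = 320 px.
Subtracting 1 column gap of 22 leaves 298 for 2 columns, so d = 149 px.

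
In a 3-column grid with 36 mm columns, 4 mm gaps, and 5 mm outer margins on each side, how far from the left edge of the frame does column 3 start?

85 mm

Before column 3: the margin + 2 columns + 2 gaps.
Offset = 5 + 2·(36 + 4) = 5 + 80 = 85 mm.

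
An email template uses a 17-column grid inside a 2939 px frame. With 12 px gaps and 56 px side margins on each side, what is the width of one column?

155 px

Content width = 2939 − 2·56 = 2827 px.
17 columns + 16 gaps: 17c + 16·12 = 2827.
17c = 2827 − 192 = 2635, so c = 155 px.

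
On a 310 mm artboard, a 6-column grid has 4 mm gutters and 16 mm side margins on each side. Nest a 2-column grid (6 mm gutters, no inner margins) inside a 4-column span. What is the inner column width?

Inside the margins: 310 − 32 = 278 mm.
Subtracting 5 gutters of 4 leaves 258 for 6 columns, so c = 43 mm.
4-column span = 4·43 + 3·4 = 184 mm.
2d + 1·6 = 184 → 2d = 178 → d = 89 mm.

89 mm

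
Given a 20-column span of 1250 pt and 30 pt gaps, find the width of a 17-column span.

1058 pt

20c + 19·30 = 1250 → 20c = 680 → c = 34 pt.
Span of 17: 17·34 + 16·30 = 578 + 480 = 1058 pt.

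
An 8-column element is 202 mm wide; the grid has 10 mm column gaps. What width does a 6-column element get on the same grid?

8c + 7·10 = 202 → 8c = 132 → c = 16.5 mm.
Span of 6: 6·16.5 + 5·10 = 99 + 50 = 149 mm.

149 mm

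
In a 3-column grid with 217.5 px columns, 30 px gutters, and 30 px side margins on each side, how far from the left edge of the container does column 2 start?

Each column+gutter stride is 247.5 px; 1 of them past the 30 px margin is 30 + 247.5 = 277.5 px.

277.5 px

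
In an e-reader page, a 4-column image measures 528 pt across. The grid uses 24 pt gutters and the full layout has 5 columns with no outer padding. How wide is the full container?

528 − 3·24 = 456; ÷4 gives c = 114 pt.
Summing: 570 + 96 = 666 pt.

666 pt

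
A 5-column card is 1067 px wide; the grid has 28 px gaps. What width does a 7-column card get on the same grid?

1505 px

Subtracting 4 gaps of 28 leaves 955 for 5 columns, so c = 191 px.
7-column span = 7·191 + 6·28 = 1505 px.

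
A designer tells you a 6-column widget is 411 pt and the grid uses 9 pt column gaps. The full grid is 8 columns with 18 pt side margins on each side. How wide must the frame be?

587 pt

411 − 5·9 = 366; ÷6 gives c = 61 pt.
Total width: 2·18 + 8·61 + 7·9 = 587 pt.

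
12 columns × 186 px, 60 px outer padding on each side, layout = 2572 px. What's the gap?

20 px

Subtract both margins: 2572 − 2·60 = 2452 px.
12 columns take 12·186 = 2232 px; remaining 220 splits into 11 gaps.
g = 220 / 11 = 20 px.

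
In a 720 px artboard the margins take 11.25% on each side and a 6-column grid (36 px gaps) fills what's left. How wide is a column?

63 px

Margins: 11.25% × 720 = 81 px each, so content = 720 − 162 = 558 px.
6c + 5·36 = 558 → 6c = 378 → c = 63 px.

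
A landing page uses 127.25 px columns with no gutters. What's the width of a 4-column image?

4-column span = 4·127.25 = 509 px.

509 px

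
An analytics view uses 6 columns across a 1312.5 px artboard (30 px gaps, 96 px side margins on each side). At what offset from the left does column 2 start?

287.75 px

Subtract both margins: 1312.5 − 2·96 = 1120.5 px.
1120.5 − 5·30 = 970.5; ÷6 gives c = 161.75 px.
Each column+gutter stride is 191.75 px; 1 of them past the 96 px margin is 96 + 191.75 = 287.75 px.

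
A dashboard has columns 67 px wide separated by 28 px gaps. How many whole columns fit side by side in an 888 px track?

9 columns: 9·67 + 8·28 = 827 px ≤ 888.
10 columns: 922 px > 888. So 9.

9 columns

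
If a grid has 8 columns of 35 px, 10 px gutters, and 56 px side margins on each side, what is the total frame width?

462 px

Adding margins, columns and gutters: 112 + 280 + 70 = 462 px.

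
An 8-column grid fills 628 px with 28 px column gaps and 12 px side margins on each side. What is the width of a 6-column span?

Take off 24 px of margins, leaving 604 px.
Subtracting 7 column gaps of 28 leaves 408 for 8 columns, so c = 51 px.
Span of 6: 6·51 + 5·28 = 306 + 140 = 446 px.

446 px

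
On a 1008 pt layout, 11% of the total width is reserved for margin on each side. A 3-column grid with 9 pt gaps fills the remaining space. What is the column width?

256.08 pt

Each margin = 11% of 1008 = 110.88 pt; content = 1008 − 2·110.88 = 786.24 pt.
3 columns + 2 gaps: 3c + 2·9 = 786.24.
3c = 786.24 − 18 = 768.24, so c = 256.08 pt.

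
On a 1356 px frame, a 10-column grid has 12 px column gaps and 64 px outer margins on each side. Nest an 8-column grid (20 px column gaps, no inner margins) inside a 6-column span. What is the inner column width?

74 px

Take off 128 px of margins, leaving 1228 px.
Subtracting 9 column gaps of 12 leaves 1120 for 10 columns, so c = 112 px.
6 columns plus 5 column gaps: 672 + 60 = 732 px.
732 − 7·20 = 592; ÷8 gives d = 74 px.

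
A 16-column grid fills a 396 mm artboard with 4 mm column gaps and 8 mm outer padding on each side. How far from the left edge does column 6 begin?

Inside the margins: 396 − 16 = 380 mm.
380 − 15·4 = 320; ÷16 gives c = 20 mm.
Before column 6: the margin + 5 columns + 5 column gaps.
Offset = 8 + 5·(20 + 4) = 8 + 120 = 128 mm.

128 mm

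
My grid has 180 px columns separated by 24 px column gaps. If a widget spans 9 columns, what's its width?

9 columns plus 8 column gaps: 1620 + 192 = 1812 px.

1812 px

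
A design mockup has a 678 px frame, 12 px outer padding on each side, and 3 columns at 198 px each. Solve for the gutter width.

30 px

Inside the margins: 678 − 24 = 654 px.
3·198 + 2g = 654 → 2g = 60 → g = 30 px.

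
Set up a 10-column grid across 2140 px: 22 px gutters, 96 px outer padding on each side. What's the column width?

Content width = 2140 − 2·96 = 1948 px.
10 columns + 9 gutters: 10c + 9·22 = 1948.
10c = 1948 − 198 = 1750, so c = 175 px.

175 px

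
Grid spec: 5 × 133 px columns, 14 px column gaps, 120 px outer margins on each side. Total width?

Adding margins, columns and gutters: 240 + 665 + 56 = 961 px.

961 px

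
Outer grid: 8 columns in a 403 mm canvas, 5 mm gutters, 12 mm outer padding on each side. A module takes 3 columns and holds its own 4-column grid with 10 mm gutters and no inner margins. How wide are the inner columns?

27.25 mm

Take off 24 mm of margins, leaving 379 mm.
8c + 7·5 = 379 → 8c = 344 → c = 43 mm.
Span of 3: 3·43 + 2·5 = 129 + 10 = 139 mm.
Subtracting 3 gutters of 10 leaves 109 for 4 columns, so d = 27.25 mm.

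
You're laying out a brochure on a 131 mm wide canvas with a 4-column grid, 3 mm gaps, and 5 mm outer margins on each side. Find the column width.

28 mm

Subtract both margins: 131 − 2·5 = 121 mm.
4c + 3·3 = 121 → 4c = 112 → c = 28 mm.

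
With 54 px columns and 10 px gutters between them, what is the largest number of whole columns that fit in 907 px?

k columns need k·54 + (k−1)·10 = k·64 − 10.
k·64 − 10 ≤ 907 → k ≤ 917 / 64 ≈ 14.33, so k = 14.

14 columns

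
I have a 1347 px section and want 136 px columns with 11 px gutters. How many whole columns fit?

Each extra column adds 136 + 11 = 147 px.
(1347 + 11) / 147 = 9.24, so 9 columns fit.

9 columns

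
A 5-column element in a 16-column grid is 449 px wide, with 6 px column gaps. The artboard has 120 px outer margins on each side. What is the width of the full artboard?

449 − 4·6 = 425; ÷5 gives c = 85 px.
Adding margins, columns and gutters: 240 + 1360 + 90 = 1690 px.

1690 px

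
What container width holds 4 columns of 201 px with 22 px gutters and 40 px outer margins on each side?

Total width: 2·40 + 4·201 + 3·22 = 950 px.

950 px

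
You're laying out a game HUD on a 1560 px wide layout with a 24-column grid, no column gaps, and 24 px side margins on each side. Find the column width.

63 px

Subtract both margins: 1560 − 2·24 = 1512 px.
With no column gaps, each column is 1512/24 = 63 px.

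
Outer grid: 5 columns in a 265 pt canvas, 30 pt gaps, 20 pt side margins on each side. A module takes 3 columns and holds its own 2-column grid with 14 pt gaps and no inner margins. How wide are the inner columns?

54.5 pt

Take off 40 pt of margins, leaving 225 pt.
Subtracting 4 gaps of 30 leaves 105 for 5 columns, so c = 21 pt.
Span of 3: 3·21 + 2·30 = 63 + 60 = 123 pt.
2d + 1·14 = 123 → 2d = 109 → d = 54.5 pt.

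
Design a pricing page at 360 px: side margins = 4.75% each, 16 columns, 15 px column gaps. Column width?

Each margin = 4.75% of 360 = 17.1 px; content = 360 − 2·17.1 = 325.8 px.
Subtracting 15 column gaps of 15 leaves 100.8 for 16 columns, so c = 6.3 px.

6.3 px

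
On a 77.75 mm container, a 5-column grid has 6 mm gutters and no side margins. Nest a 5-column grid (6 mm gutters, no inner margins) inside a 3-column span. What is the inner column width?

4.05 mm

5 columns + 4 gutters: 5c + 4·6 = 77.75.
5c = 77.75 − 24 = 53.75, so c = 10.75 mm.
3 columns plus 2 gutters: 32.25 + 12 = 44.25 mm.
44.25 − 4·6 = 20.25; ÷5 gives d = 4.05 mm.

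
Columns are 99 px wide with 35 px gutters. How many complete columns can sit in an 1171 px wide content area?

Each extra column adds 99 + 35 = 134 px.
(1171 + 35) / 134 = 9.00, so 9 columns fit.

9 columns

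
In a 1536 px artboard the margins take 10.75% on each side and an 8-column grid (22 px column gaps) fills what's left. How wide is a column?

Margins: 10.75% × 1536 = 165.12 px each, so content = 1536 − 330.24 = 1205.76 px.
8c + 7·22 = 1205.76 → 8c = 1051.76 → c = 131.47 px.

131.47 px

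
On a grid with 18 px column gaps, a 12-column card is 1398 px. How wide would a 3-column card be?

336 px

1398 − 11·18 = 1200; ÷12 gives c = 100 px.
3 columns plus 2 column gaps: 300 + 36 = 336 px.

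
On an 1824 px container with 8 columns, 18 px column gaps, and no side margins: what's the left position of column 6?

1151.25 px

8c + 7·18 = 1824 → 8c = 1698 → c = 212.25 px.
Each column+gutter stride is 230.25 px; with no margin, 5 of them is 1151.25 px.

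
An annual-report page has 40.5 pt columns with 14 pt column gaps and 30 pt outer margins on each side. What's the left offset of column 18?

Each column+gutter stride is 54.5 pt; 17 of them past the 30 pt margin is 30 + 926.5 = 956.5 pt.

956.5 pt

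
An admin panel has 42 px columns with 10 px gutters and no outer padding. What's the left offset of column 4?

156 px

Each column+gutter stride is 52 px; with no margin, 3 of them is 156 px.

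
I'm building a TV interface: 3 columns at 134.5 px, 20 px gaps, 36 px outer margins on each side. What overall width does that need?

Artboard = 2·36 + 3·134.5 + 2·20 = 72 + 403.5 + 40 = 515.5 px.

515.5 px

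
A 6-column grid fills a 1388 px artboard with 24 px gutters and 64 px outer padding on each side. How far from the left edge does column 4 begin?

Subtract both margins: 1388 − 2·64 = 1260 px.
6c + 5·24 = 1260 → 6c = 1140 → c = 190 px.
Before column 4: the margin + 3 columns + 3 gutters.
Offset = 64 + 3·(190 + 24) = 64 + 642 = 706 px.

706 px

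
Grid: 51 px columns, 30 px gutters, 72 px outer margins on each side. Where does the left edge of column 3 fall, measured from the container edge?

234 px

Each column+gutter stride is 81 px; 2 of them past the 72 px margin is 72 + 162 = 234 px.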